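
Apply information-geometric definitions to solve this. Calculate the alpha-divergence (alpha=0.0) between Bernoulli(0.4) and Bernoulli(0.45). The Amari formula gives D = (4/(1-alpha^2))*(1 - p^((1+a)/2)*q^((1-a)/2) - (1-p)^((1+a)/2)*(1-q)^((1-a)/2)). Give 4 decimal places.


Amari alpha-divergence:
D = (4/(1-alpha^2))*(1 - p^((1+a)/2)*q^((1-a)/2) - (1-p)^((1+a)/2)*(1-q)^((1-a)/2)).
alpha = 0.0, p = 0.4, q = 0.45.
e1 = (1+alpha)/2 = 0.5, e2 = (1-alpha)/2 = 0.5.
t1 = p^e1 * q^e2 = 0.4^0.5 * 0.45^0.5 = 0.424264.
t2 = (1-p)^e1 * (1-q)^e2 = 0.6^0.5 * 0.55^0.5 = 0.574456.
4/(1-alpha^2) = 4.0.
D = 4.0*(1 - 0.424264 - 0.574456) = 0.0051

0.0051


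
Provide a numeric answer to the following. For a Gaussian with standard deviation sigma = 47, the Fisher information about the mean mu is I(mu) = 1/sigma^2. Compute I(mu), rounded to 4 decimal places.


The Fisher information for the mean of a normal distribution is I(mu) = 1/sigma^2.
sigma = 47, so sigma^2 = 2209.
I(mu) = 1/2209 = 0.0005

0.0005


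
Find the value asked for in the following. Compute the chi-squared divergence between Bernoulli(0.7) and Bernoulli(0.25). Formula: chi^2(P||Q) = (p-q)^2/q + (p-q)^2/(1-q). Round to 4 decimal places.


Chi-squared divergence between Bernoulli distributions:
chi^2 = (p-q)^2/q + (p-q)^2/(1-q).
p = 0.7, q = 0.25, p-q = 0.45.
(p-q)^2 = 0.2025.
term1 = 0.2025/0.25 = 0.81.
term2 = 0.2025/0.75 = 0.27.
chi^2 = 0.81 + 0.27 = 1.0800

1.0800


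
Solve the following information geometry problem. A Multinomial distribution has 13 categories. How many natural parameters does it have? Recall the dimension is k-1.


Exponential family dimension calculation:
For Multinomial with k=13 categories, dim = k-1 = 12.

12


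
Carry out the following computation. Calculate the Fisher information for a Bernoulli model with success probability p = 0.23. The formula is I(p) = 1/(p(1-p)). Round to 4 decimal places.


For Bernoulli(p), Fisher information is I(p) = 1/(p*(1-p)).
p = 0.23, 1-p = 0.77.
p*(1-p) = 0.1771.
I(p) = 1/0.1771 = 5.6465

5.6465


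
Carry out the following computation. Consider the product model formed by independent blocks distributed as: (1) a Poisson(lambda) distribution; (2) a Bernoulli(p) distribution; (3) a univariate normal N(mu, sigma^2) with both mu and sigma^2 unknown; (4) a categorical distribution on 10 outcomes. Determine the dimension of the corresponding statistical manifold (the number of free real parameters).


The dimension of a statistical manifold equals the number of free
(independent) real parameters of the model. For a product of independent
blocks the parameter counts add.
- Poisson (lambda): 1.
- Bernoulli (p): 1.
- normal (mu, sigma^2): 2.
- categorical on 10 outcomes (probabilities sum to 1): 10-1 = 9.
Total = 1 + 1 + 2 + 9 = 13.
Dimension = 13

13


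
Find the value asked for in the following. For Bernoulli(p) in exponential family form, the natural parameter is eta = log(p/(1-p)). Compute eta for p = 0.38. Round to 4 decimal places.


Natural parameter for Bernoulli: eta = log(p/(1-p)).
p = 0.38, 1-p = 0.62.
p/(1-p) = 0.612903.
eta = log(0.612903) = -0.4895

-0.4895


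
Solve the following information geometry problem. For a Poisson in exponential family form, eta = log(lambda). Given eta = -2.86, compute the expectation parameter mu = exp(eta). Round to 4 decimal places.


Expectation parameter for Poisson exponential family:
mu = exp(eta).
eta = -2.86.
mu = exp(-2.86) = 0.0573

0.0573


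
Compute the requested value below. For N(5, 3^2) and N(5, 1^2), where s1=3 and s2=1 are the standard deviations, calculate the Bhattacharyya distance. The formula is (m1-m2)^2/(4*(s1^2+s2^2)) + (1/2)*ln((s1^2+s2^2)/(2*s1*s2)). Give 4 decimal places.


Bhattacharyya distance between two Gaussians:
DB = (m1-m2)^2/(4*(s1^2+s2^2)) + (1/2)*ln((s1^2+s2^2)/(2*s1*s2)).
(m1-m2)^2 = (0)^2 = 0.
s1^2+s2^2 = 9 + 1 = 10.
term1 = 0/40 = 0.0.
term2 = 0.5*ln(10/6.0) = 0.255413.
DB = 0.0 + 0.255413 = 0.2554

0.2554


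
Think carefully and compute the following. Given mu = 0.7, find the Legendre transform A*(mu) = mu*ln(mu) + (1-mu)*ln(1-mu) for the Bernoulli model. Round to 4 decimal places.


Legendre transform for Bernoulli:
A*(mu) = mu*log(mu) + (1-mu)*log(1-mu).
mu = 0.7, 1-mu = 0.3.
mu*log(mu) = 0.7*log(0.7) = -0.249672.
(1-mu)*log(1-mu) = 0.3*log(0.3) = -0.361192.
A* = -0.249672 + -0.361192 = -0.6109

-0.6109


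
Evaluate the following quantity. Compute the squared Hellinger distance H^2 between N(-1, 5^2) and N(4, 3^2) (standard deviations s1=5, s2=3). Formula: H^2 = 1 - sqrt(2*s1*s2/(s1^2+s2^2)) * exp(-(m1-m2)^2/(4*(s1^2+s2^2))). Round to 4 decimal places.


Squared Hellinger distance for Gaussians:
H^2 = 1 - sqrt(2*s1*s2/(s1^2+s2^2)) * exp(-(m1-m2)^2/(4*(s1^2+s2^2))).
s1^2 = 25, s2^2 = 9, s1^2+s2^2 = 34.
sqrt(2*5*3/(34)) = 0.939336.
(m1-m2)^2 = (-5)^2 = 25.
exp(-25/(4*34)) = exp(-0.183824) = 0.832083.
H^2 = 1 - 0.939336*0.832083 = 0.2184

0.2184


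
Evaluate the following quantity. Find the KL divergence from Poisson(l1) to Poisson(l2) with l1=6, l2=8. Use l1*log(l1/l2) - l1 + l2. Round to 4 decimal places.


KL divergence for Poisson:
KL = l1*log(l1/l2) - l1 + l2.
l1 = 6, l2 = 8.
log(6/8) = -0.287682.
l1*log(l1/l2) = 6 * -0.287682 = -1.726092.
KL = -1.726092 - 6 + 8 = 0.2739

0.2739


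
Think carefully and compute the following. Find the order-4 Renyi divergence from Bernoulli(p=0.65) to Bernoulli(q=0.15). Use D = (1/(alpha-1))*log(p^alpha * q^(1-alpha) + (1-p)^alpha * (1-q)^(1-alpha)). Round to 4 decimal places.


Renyi divergence of order alpha between Bernoulli distributions:
D = (1/(alpha-1))*log(p^alpha * q^(1-alpha) + (1-p)^alpha * (1-q)^(1-alpha)).
alpha = 4, p = 0.65, q = 0.15.
p^alpha * q^(1-alpha) = 0.65^4 * 0.15^-3 = 52.890741.
(1-p)^alpha * (1-q)^(1-alpha) = 0.35^4 * 0.85^-3 = 0.024435.
sum = 52.890741 + 0.024435 = 52.915176.
D = (1/3)*log(52.915176) = 1.3229

1.3229


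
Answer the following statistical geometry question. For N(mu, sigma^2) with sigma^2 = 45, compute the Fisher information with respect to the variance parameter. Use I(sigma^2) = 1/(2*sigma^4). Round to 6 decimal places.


Fisher information for variance: I(sigma^2) = 1/(2*sigma^4).
sigma^2 = 45, so sigma^4 = 2025.
I = 1/(2*2025) = 1/4050 = 0.000247

0.000247


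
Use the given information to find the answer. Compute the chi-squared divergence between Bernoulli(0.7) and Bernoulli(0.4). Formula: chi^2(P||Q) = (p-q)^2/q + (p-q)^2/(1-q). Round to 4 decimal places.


Chi-squared divergence between Bernoulli distributions:
chi^2 = (p-q)^2/q + (p-q)^2/(1-q).
p = 0.7, q = 0.4, p-q = 0.3.
(p-q)^2 = 0.09.
term1 = 0.09/0.4 = 0.225.
term2 = 0.09/0.6 = 0.15.
chi^2 = 0.225 + 0.15 = 0.3750

0.3750


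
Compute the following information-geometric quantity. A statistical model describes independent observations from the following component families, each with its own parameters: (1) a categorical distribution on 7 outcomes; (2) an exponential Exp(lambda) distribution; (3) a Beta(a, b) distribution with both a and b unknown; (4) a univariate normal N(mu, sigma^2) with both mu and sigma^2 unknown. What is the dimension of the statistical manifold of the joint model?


The dimension of a statistical manifold equals the number of free
(independent) real parameters of the model. For a product of independent
blocks the parameter counts add.
- categorical on 7 outcomes (probabilities sum to 1): 7-1 = 6.
- exponential (lambda): 1.
- Beta (a, b): 2.
- normal (mu, sigma^2): 2.
Total = 6 + 1 + 2 + 2 = 11.
Dimension = 11

11


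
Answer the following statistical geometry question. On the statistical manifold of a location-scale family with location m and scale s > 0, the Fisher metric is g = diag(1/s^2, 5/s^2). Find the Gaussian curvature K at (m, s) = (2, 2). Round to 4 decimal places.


The metric has the form g = (A dm^2 + B ds^2)/s^2 with A = 1, B = 5.
Substitute u = sqrt(A/B)*m: g = B*(du^2 + ds^2)/s^2, i.e. B times the
Poincare upper half-plane metric, which has constant Gaussian curvature -1.
Scaling a 2D metric by a constant c divides the Gaussian curvature by c,
so K = -1/B = -1/(5) = -0.2000 everywhere (the point (m, s) = (2, 2) is irrelevant:
the curvature is constant).
The requested Gaussian curvature is K = -0.2000.

-0.2000


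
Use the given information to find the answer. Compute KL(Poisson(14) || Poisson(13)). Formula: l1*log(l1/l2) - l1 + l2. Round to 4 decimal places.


KL divergence for Poisson:
KL = l1*log(l1/l2) - l1 + l2.
l1 = 14, l2 = 13.
log(14/13) = 0.074108.
l1*log(l1/l2) = 14 * 0.074108 = 1.037512.
KL = 1.037512 - 14 + 13 = 0.0375

0.0375


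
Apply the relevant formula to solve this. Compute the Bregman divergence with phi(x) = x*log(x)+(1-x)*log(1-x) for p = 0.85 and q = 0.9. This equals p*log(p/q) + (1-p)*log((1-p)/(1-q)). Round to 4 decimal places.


Bregman divergence with negative entropy generator:
D = p*log(p/q) + (1-p)*log((1-p)/(1-q)).
p = 0.85, q = 0.9.
p*log(p/q) = 0.85*log(0.85/0.9) = -0.048585.
(1-p)*log((1-p)/(1-q)) = 0.15*log(0.15/0.1) = 0.06082.
D = -0.048585 + 0.06082 = 0.0122

0.0122


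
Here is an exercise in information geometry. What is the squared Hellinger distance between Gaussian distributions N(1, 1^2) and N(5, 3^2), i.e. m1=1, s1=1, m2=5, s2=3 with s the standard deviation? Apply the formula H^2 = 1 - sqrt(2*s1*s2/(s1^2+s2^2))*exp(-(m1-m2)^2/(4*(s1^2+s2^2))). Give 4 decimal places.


Squared Hellinger distance for Gaussians:
H^2 = 1 - sqrt(2*s1*s2/(s1^2+s2^2)) * exp(-(m1-m2)^2/(4*(s1^2+s2^2))).
s1^2 = 1, s2^2 = 9, s1^2+s2^2 = 10.
sqrt(2*1*3/(10)) = 0.774597.
(m1-m2)^2 = (-4)^2 = 16.
exp(-16/(4*10)) = exp(-0.4) = 0.67032.
H^2 = 1 - 0.774597*0.67032 = 0.4808

0.4808


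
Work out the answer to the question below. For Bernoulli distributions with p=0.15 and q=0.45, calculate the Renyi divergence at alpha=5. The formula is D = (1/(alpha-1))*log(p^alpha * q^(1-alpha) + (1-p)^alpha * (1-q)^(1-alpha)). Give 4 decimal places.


Renyi divergence of order alpha between Bernoulli distributions:
D = (1/(alpha-1))*log(p^alpha * q^(1-alpha) + (1-p)^alpha * (1-q)^(1-alpha)).
alpha = 5, p = 0.15, q = 0.45.
p^alpha * q^(1-alpha) = 0.15^5 * 0.45^-4 = 0.001852.
(1-p)^alpha * (1-q)^(1-alpha) = 0.85^5 * 0.55^-4 = 4.848907.
sum = 0.001852 + 4.848907 = 4.850759.
D = (1/4)*log(4.850759) = 0.3948

0.3948


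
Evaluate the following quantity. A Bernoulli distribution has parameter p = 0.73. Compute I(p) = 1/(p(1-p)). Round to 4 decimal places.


For Bernoulli(p), Fisher information is I(p) = 1/(p*(1-p)).
p = 0.73, 1-p = 0.27.
p*(1-p) = 0.1971.
I(p) = 1/0.1971 = 5.0736

5.0736


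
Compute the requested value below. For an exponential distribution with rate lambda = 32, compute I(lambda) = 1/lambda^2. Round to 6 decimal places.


Fisher information for exponential: I(lambda) = 1/lambda^2.
lambda = 32, lambda^2 = 1024.
I = 1/1024 = 0.000977

0.000977


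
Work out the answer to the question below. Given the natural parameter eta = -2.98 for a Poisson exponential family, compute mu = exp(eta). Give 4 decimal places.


Expectation parameter for Poisson exponential family:
mu = exp(eta).
eta = -2.98.
mu = exp(-2.98) = 0.0508

0.0508


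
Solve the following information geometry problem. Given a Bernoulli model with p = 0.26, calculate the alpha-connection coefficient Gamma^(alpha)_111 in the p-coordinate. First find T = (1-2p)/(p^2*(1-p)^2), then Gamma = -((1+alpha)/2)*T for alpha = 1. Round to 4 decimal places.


Skewness (Amari-Chentsov) tensor: T = (1-2p)/(p^2*(1-p)^2).
p = 0.26, 1-2p = 0.48, p^2 = 0.0676, (1-p)^2 = 0.5476.
T = 0.48/(0.0676 * 0.5476) = 12.966749.
In the p-coordinate, Gamma^(alpha) = Gamma^(0) - (alpha/2)*T with Gamma^(0) = (1/2)*g'(p) = -T/2,
so Gamma^(alpha) = -((1+alpha)/2)*T.
alpha = 1, -(1+alpha)/2 = -1.0.
Gamma = -1.0 * 12.966749 = -12.9667

-12.9667


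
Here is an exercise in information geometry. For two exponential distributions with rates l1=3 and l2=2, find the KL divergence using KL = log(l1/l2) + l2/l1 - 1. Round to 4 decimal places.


KL divergence for exponential family:
KL = log(l1/l2) + l2/l1 - 1.
log(3/2) = 0.405465.
2/3 = 0.666667.
KL = 0.405465 + 0.666667 - 1 = 0.0721

0.0721


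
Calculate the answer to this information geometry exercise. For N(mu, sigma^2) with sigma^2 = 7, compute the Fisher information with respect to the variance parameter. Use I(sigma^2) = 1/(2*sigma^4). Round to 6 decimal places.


Fisher information for variance: I(sigma^2) = 1/(2*sigma^4).
sigma^2 = 7, so sigma^4 = 49.
I = 1/(2*49) = 1/98 = 0.010204

0.010204


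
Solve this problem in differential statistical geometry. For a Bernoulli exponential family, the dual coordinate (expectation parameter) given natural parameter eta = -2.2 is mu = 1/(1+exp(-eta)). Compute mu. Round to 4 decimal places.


Dual coordinate (expectation parameter) for Bernoulli:
mu = 1/(1+exp(-eta)).
eta = -2.2.
exp(-eta) = exp(2.2) = 9.025013.
mu = 1/(1+9.025013) = 0.0998

0.0998


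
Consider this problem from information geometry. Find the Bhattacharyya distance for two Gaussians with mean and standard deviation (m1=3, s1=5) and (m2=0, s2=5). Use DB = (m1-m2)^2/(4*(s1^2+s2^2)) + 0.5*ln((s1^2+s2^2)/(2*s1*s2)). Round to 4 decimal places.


Bhattacharyya distance between two Gaussians:
DB = (m1-m2)^2/(4*(s1^2+s2^2)) + (1/2)*ln((s1^2+s2^2)/(2*s1*s2)).
(m1-m2)^2 = (3)^2 = 9.
s1^2+s2^2 = 25 + 25 = 50.
term1 = 9/200 = 0.045.
term2 = 0.5*ln(50/50.0) = 0.0.
DB = 0.045 + 0.0 = 0.0450

0.0450


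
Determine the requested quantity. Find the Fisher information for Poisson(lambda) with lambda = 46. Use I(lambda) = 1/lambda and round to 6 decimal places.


Fisher information for Poisson: I(lambda) = 1/lambda.
lambda = 46.
I(lambda) = 1/46 = 0.021739

0.021739


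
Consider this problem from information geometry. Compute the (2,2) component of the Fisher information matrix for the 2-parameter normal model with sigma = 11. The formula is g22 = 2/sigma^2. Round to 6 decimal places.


For the 2-parameter normal family, the Fisher metric has:
  g11 = 1/sigma^2, g22 = 2/sigma^2.
sigma = 11, sigma^2 = 121.
g22 = 0.016529

0.016529


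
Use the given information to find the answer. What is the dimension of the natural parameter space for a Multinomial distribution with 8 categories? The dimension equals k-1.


Exponential family dimension calculation:
For Multinomial with k=8 categories, dim = k-1 = 7.

7


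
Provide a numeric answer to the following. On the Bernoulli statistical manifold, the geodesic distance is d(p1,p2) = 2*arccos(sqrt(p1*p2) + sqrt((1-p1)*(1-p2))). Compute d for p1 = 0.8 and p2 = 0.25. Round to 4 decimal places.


Geodesic distance on Bernoulli manifold:
d(p1,p2) = 2*arccos(sqrt(p1*p2) + sqrt((1-p1)*(1-p2))).
sqrt(p1*p2) = sqrt(0.8*0.25) = 0.447214.
sqrt((1-p1)*(1-p2)) = sqrt(0.2*0.75) = 0.387298.
arg = 0.447214 + 0.387298 = 0.834512.
d = 2*arccos(0.834512) = 1.1671

1.1671


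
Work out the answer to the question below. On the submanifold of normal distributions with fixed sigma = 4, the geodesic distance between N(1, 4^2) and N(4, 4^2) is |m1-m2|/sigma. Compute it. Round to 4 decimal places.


On the fixed-variance normal subfamily, geodesic distance = |m1-m2|/sigma.
|1 - 4| = 3.
sigma = 4.
d = 3/4 = 0.7500

0.7500


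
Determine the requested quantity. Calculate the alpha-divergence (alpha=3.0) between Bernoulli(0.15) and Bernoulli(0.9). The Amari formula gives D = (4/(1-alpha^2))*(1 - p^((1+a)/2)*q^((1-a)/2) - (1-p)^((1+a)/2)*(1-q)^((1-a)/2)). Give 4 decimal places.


Amari alpha-divergence:
D = (4/(1-alpha^2))*(1 - p^((1+a)/2)*q^((1-a)/2) - (1-p)^((1+a)/2)*(1-q)^((1-a)/2)).
alpha = 3.0, p = 0.15, q = 0.9.
e1 = (1+alpha)/2 = 2.0, e2 = (1-alpha)/2 = -1.0.
t1 = p^e1 * q^e2 = 0.15^2.0 * 0.9^-1.0 = 0.025.
t2 = (1-p)^e1 * (1-q)^e2 = 0.85^2.0 * 0.1^-1.0 = 7.225.
4/(1-alpha^2) = -0.5.
D = -0.5*(1 - 0.025 - 7.225) = 3.1250

3.1250


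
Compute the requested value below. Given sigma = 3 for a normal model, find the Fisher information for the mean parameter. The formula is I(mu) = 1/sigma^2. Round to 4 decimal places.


The Fisher information for the mean of a normal distribution is I(mu) = 1/sigma^2.
sigma = 3, so sigma^2 = 9.
I(mu) = 1/9 = 0.1111

0.1111


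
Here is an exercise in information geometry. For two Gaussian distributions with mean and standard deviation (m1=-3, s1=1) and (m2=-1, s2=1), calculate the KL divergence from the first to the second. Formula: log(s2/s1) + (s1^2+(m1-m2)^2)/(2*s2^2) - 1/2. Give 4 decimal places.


KL divergence between normal distributions:
KL = log(s2/s1) + (s1^2 + (m1-m2)^2)/(2*s2^2) - 1/2.
log(1/1) = 0.0.
(1^2 + (-3--1)^2)/(2*1^2) = (1 + 4)/2 = 2.5.
KL = 0.0 + 2.5 - 0.5 = 2.0000

2.0000


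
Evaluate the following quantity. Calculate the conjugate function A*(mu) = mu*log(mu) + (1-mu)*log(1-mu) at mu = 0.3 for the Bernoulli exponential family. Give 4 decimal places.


Legendre transform for Bernoulli:
A*(mu) = mu*log(mu) + (1-mu)*log(1-mu).
mu = 0.3, 1-mu = 0.7.
mu*log(mu) = 0.3*log(0.3) = -0.361192.
(1-mu)*log(1-mu) = 0.7*log(0.7) = -0.249672.
A* = -0.361192 + -0.249672 = -0.6109

-0.6109


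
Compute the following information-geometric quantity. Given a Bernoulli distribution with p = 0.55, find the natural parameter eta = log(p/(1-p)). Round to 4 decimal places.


Natural parameter for Bernoulli: eta = log(p/(1-p)).
p = 0.55, 1-p = 0.45.
p/(1-p) = 1.222222.
eta = log(1.222222) = 0.2007

0.2007


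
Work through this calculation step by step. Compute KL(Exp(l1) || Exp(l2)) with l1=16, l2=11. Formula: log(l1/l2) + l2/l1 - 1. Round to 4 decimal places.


KL divergence for exponential family:
KL = log(l1/l2) + l2/l1 - 1.
log(16/11) = 0.374693.
11/16 = 0.6875.
KL = 0.374693 + 0.6875 - 1 = 0.0622

0.0622


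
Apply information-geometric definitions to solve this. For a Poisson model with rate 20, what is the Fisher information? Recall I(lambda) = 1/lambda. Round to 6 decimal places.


Fisher information for Poisson: I(lambda) = 1/lambda.
lambda = 20.
I(lambda) = 1/20 = 0.050000

0.050000


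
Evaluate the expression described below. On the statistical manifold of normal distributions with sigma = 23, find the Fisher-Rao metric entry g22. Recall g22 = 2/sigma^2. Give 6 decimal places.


For the 2-parameter normal family, the Fisher metric has:
  g11 = 1/sigma^2, g22 = 2/sigma^2.
sigma = 23, sigma^2 = 529.
g22 = 0.003781

0.003781


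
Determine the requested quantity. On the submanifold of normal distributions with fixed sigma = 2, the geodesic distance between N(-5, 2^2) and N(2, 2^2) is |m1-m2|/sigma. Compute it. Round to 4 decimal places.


On the fixed-variance normal subfamily, geodesic distance = |m1-m2|/sigma.
|-5 - 2| = 7.
sigma = 2.
d = 7/2 = 3.5000

3.5000


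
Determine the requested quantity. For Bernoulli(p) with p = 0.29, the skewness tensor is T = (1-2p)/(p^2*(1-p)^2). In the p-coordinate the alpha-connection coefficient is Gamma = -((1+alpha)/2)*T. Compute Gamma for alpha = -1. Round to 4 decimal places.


Skewness (Amari-Chentsov) tensor: T = (1-2p)/(p^2*(1-p)^2).
p = 0.29, 1-2p = 0.42, p^2 = 0.0841, (1-p)^2 = 0.5041.
T = 0.42/(0.0841 * 0.5041) = 9.906873.
In the p-coordinate, Gamma^(alpha) = Gamma^(0) - (alpha/2)*T with Gamma^(0) = (1/2)*g'(p) = -T/2,
so Gamma^(alpha) = -((1+alpha)/2)*T.
alpha = -1, -(1+alpha)/2 = 0.0.
Gamma = 0.0 * 9.906873 = 0.0000

0.0000


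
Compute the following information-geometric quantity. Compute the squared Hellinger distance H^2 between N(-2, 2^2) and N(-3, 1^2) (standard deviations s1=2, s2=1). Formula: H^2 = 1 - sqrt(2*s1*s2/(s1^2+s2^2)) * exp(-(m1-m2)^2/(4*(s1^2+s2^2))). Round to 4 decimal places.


Squared Hellinger distance for Gaussians:
H^2 = 1 - sqrt(2*s1*s2/(s1^2+s2^2)) * exp(-(m1-m2)^2/(4*(s1^2+s2^2))).
s1^2 = 4, s2^2 = 1, s1^2+s2^2 = 5.
sqrt(2*2*1/(5)) = 0.894427.
(m1-m2)^2 = (1)^2 = 1.
exp(-1/(4*5)) = exp(-0.05) = 0.951229.
H^2 = 1 - 0.894427*0.951229 = 0.1492

0.1492


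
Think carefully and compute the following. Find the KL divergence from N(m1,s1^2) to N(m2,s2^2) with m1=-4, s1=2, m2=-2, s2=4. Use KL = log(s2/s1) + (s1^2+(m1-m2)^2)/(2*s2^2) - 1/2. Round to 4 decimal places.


KL divergence between normal distributions:
KL = log(s2/s1) + (s1^2 + (m1-m2)^2)/(2*s2^2) - 1/2.
log(4/2) = 0.693147.
(2^2 + (-4--2)^2)/(2*4^2) = (4 + 4)/32 = 0.25.
KL = 0.693147 + 0.25 - 0.5 = 0.4431

0.4431


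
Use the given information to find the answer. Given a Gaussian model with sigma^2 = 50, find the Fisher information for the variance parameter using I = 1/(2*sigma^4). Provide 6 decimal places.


Fisher information for variance: I(sigma^2) = 1/(2*sigma^4).
sigma^2 = 50, so sigma^4 = 2500.
I = 1/(2*2500) = 1/5000 = 0.000200

0.000200


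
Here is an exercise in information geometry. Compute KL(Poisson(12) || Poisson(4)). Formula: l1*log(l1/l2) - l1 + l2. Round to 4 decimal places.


KL divergence for Poisson:
KL = l1*log(l1/l2) - l1 + l2.
l1 = 12, l2 = 4.
log(12/4) = 1.098612.
l1*log(l1/l2) = 12 * 1.098612 = 13.183347.
KL = 13.183347 - 12 + 4 = 5.1833

5.1833


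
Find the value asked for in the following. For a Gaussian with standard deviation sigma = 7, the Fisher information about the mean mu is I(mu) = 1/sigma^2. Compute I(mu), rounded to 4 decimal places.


The Fisher information for the mean of a normal distribution is I(mu) = 1/sigma^2.
sigma = 7, so sigma^2 = 49.
I(mu) = 1/49 = 0.0204

0.0204


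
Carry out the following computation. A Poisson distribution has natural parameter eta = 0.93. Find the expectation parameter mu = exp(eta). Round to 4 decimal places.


Expectation parameter for Poisson exponential family:
mu = exp(eta).
eta = 0.93.
mu = exp(0.93) = 2.5345

2.5345


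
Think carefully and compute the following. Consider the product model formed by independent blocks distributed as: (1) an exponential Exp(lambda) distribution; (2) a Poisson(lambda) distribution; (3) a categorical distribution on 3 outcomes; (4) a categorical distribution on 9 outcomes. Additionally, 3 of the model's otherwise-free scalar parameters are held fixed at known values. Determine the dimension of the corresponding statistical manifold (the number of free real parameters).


The dimension of a statistical manifold equals the number of free
(independent) real parameters of the model. For a product of independent
blocks the parameter counts add.
- exponential (lambda): 1.
- Poisson (lambda): 1.
- categorical on 3 outcomes (probabilities sum to 1): 3-1 = 2.
- categorical on 9 outcomes (probabilities sum to 1): 9-1 = 8.
Total = 1 + 1 + 2 + 8 = 12.
3 parameter(s) fixed at known values: 12 - 3 = 9.
Dimension = 9

9


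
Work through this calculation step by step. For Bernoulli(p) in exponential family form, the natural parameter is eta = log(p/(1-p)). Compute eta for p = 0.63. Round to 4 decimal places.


Natural parameter for Bernoulli: eta = log(p/(1-p)).
p = 0.63, 1-p = 0.37.
p/(1-p) = 1.702703.
eta = log(1.702703) = 0.5322

0.5322


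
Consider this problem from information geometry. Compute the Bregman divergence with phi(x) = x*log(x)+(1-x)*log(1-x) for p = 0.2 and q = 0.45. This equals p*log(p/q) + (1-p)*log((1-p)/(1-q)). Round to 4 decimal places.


Bregman divergence with negative entropy generator:
D = p*log(p/q) + (1-p)*log((1-p)/(1-q)).
p = 0.2, q = 0.45.
p*log(p/q) = 0.2*log(0.2/0.45) = -0.162186.
(1-p)*log((1-p)/(1-q)) = 0.8*log(0.8/0.55) = 0.299755.
D = -0.162186 + 0.299755 = 0.1376

0.1376


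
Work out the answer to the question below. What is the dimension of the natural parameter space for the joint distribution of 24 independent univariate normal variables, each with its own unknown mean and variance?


Exponential family dimension calculation:
Each univariate normal has two natural parameters (mu/sigma^2 and -1/(2 sigma^2)).
With 24 independent components, dim = 2 * 24 = 48.

48


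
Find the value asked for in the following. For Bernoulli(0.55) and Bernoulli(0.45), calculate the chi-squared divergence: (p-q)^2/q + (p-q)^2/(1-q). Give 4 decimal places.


Chi-squared divergence between Bernoulli distributions:
chi^2 = (p-q)^2/q + (p-q)^2/(1-q).
p = 0.55, q = 0.45, p-q = 0.1.
(p-q)^2 = 0.01.
term1 = 0.01/0.45 = 0.022222.
term2 = 0.01/0.55 = 0.018182.
chi^2 = 0.022222 + 0.018182 = 0.0404

0.0404


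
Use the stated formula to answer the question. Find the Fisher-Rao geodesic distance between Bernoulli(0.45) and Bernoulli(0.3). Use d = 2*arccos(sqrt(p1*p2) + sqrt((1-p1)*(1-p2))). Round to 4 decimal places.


Geodesic distance on Bernoulli manifold:
d(p1,p2) = 2*arccos(sqrt(p1*p2) + sqrt((1-p1)*(1-p2))).
sqrt(p1*p2) = sqrt(0.45*0.3) = 0.367423.
sqrt((1-p1)*(1-p2)) = sqrt(0.55*0.7) = 0.620484.
arg = 0.367423 + 0.620484 = 0.987907.
d = 2*arccos(0.987907) = 0.3113

0.3113


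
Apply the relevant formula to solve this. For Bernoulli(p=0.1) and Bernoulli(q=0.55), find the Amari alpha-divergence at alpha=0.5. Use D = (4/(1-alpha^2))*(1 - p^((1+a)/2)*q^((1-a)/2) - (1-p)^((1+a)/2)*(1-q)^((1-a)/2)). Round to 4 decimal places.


Amari alpha-divergence:
D = (4/(1-alpha^2))*(1 - p^((1+a)/2)*q^((1-a)/2) - (1-p)^((1+a)/2)*(1-q)^((1-a)/2)).
alpha = 0.5, p = 0.1, q = 0.55.
e1 = (1+alpha)/2 = 0.75, e2 = (1-alpha)/2 = 0.25.
t1 = p^e1 * q^e2 = 0.1^0.75 * 0.55^0.25 = 0.153141.
t2 = (1-p)^e1 * (1-q)^e2 = 0.9^0.75 * 0.45^0.25 = 0.756807.
4/(1-alpha^2) = 5.333333.
D = 5.333333*(1 - 0.153141 - 0.756807) = 0.4803

0.4803


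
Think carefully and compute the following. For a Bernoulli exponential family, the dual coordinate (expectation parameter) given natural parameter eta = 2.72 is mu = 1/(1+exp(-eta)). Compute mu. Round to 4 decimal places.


Dual coordinate (expectation parameter) for Bernoulli:
mu = 1/(1+exp(-eta)).
eta = 2.72.
exp(-eta) = exp(-2.72) = 0.065875.
mu = 1/(1+0.065875) = 0.9382

0.9382


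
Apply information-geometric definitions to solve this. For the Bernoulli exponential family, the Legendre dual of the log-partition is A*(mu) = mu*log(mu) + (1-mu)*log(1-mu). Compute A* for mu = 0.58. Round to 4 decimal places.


Legendre transform for Bernoulli:
A*(mu) = mu*log(mu) + (1-mu)*log(1-mu).
mu = 0.58, 1-mu = 0.42.
mu*log(mu) = 0.58*log(0.58) = -0.315942.
(1-mu)*log(1-mu) = 0.42*log(0.42) = -0.36435.
A* = -0.315942 + -0.36435 = -0.6803

-0.6803


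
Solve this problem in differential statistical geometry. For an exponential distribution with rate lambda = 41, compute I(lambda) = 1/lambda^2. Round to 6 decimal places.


Fisher information for exponential: I(lambda) = 1/lambda^2.
lambda = 41, lambda^2 = 1681.
I = 1/1681 = 0.000595

0.000595


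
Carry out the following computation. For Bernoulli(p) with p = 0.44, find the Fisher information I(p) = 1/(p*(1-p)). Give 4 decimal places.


For Bernoulli(p), Fisher information is I(p) = 1/(p*(1-p)).
p = 0.44, 1-p = 0.56.
p*(1-p) = 0.2464.
I(p) = 1/0.2464 = 4.0584

4.0584


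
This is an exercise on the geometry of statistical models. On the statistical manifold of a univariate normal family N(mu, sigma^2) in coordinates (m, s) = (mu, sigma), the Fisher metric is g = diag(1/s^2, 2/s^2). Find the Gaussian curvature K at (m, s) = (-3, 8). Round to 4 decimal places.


The metric has the form g = (A dm^2 + B ds^2)/s^2 with A = 1, B = 2.
Substitute u = sqrt(A/B)*m: g = B*(du^2 + ds^2)/s^2, i.e. B times the
Poincare upper half-plane metric, which has constant Gaussian curvature -1.
Scaling a 2D metric by a constant c divides the Gaussian curvature by c,
so K = -1/B = -1/(2) = -0.5000 everywhere (the point (m, s) = (-3, 8) is irrelevant:
the curvature is constant).
The requested Gaussian curvature is K = -0.5000.

-0.5000


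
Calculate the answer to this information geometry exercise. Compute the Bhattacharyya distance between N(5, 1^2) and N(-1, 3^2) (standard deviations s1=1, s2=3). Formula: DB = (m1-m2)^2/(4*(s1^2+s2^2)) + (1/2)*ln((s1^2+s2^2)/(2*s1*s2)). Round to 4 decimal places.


Bhattacharyya distance between two Gaussians:
DB = (m1-m2)^2/(4*(s1^2+s2^2)) + (1/2)*ln((s1^2+s2^2)/(2*s1*s2)).
(m1-m2)^2 = (6)^2 = 36.
s1^2+s2^2 = 1 + 9 = 10.
term1 = 36/40 = 0.9.
term2 = 0.5*ln(10/6.0) = 0.255413.
DB = 0.9 + 0.255413 = 1.1554

1.1554


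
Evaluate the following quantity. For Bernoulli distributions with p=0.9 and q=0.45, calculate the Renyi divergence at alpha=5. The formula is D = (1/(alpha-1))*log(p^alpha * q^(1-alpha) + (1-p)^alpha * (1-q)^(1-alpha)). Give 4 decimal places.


Renyi divergence of order alpha between Bernoulli distributions:
D = (1/(alpha-1))*log(p^alpha * q^(1-alpha) + (1-p)^alpha * (1-q)^(1-alpha)).
alpha = 5, p = 0.9, q = 0.45.
p^alpha * q^(1-alpha) = 0.9^5 * 0.45^-4 = 14.4.
(1-p)^alpha * (1-q)^(1-alpha) = 0.1^5 * 0.55^-4 = 0.000109.
sum = 14.4 + 0.000109 = 14.400109.
D = (1/4)*log(14.400109) = 0.6668

0.6668


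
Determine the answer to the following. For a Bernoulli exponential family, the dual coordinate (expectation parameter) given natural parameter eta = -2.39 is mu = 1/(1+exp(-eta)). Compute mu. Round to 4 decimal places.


Dual coordinate (expectation parameter) for Bernoulli:
mu = 1/(1+exp(-eta)).
eta = -2.39.
exp(-eta) = exp(2.39) = 10.913494.
mu = 1/(1+10.913494) = 0.0839

0.0839


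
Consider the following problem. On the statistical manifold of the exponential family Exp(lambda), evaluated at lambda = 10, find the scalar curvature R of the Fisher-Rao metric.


This family has a single free parameter, so its statistical manifold
is 1-dimensional. The Riemann curvature tensor of any 1-dimensional
Riemannian manifold vanishes identically, so R = 0.

0


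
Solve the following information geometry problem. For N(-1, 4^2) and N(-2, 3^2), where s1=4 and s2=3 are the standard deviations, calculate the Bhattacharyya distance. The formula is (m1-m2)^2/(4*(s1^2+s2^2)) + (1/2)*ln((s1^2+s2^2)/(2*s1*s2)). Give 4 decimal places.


Bhattacharyya distance between two Gaussians:
DB = (m1-m2)^2/(4*(s1^2+s2^2)) + (1/2)*ln((s1^2+s2^2)/(2*s1*s2)).
(m1-m2)^2 = (1)^2 = 1.
s1^2+s2^2 = 16 + 9 = 25.
term1 = 1/100 = 0.01.
term2 = 0.5*ln(25/24.0) = 0.020411.
DB = 0.01 + 0.020411 = 0.0304

0.0304


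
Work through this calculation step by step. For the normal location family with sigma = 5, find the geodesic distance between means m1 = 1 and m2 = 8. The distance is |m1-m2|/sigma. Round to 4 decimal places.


On the fixed-variance normal subfamily, geodesic distance = |m1-m2|/sigma.
|1 - 8| = 7.
sigma = 5.
d = 7/5 = 1.4000

1.4000


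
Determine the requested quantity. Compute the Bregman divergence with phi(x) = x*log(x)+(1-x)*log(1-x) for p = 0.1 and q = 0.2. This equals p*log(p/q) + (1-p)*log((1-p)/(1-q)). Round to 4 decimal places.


Bregman divergence with negative entropy generator:
D = p*log(p/q) + (1-p)*log((1-p)/(1-q)).
p = 0.1, q = 0.2.
p*log(p/q) = 0.1*log(0.1/0.2) = -0.069315.
(1-p)*log((1-p)/(1-q)) = 0.9*log(0.9/0.8) = 0.106005.
D = -0.069315 + 0.106005 = 0.0367

0.0367


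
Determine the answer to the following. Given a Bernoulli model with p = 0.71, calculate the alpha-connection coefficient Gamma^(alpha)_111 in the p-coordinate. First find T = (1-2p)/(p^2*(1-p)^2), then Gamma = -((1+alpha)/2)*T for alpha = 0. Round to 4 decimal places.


Skewness (Amari-Chentsov) tensor: T = (1-2p)/(p^2*(1-p)^2).
p = 0.71, 1-2p = -0.42, p^2 = 0.5041, (1-p)^2 = 0.0841.
T = -0.42/(0.5041 * 0.0841) = -9.906873.
In the p-coordinate, Gamma^(alpha) = Gamma^(0) - (alpha/2)*T with Gamma^(0) = (1/2)*g'(p) = -T/2,
so Gamma^(alpha) = -((1+alpha)/2)*T.
alpha = 0, -(1+alpha)/2 = -0.5.
Gamma = -0.5 * -9.906873 = 4.9534

4.9534


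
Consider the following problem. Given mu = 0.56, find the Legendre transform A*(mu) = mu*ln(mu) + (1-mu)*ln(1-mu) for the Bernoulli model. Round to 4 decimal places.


Legendre transform for Bernoulli:
A*(mu) = mu*log(mu) + (1-mu)*log(1-mu).
mu = 0.56, 1-mu = 0.44.
mu*log(mu) = 0.56*log(0.56) = -0.324698.
(1-mu)*log(1-mu) = 0.44*log(0.44) = -0.361231.
A* = -0.324698 + -0.361231 = -0.6859

-0.6859


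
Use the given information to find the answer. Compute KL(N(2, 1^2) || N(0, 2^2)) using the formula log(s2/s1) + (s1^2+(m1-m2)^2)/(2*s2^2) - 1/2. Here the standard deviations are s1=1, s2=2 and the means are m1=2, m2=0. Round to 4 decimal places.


KL divergence between normal distributions:
KL = log(s2/s1) + (s1^2 + (m1-m2)^2)/(2*s2^2) - 1/2.
log(2/1) = 0.693147.
(1^2 + (2-0)^2)/(2*2^2) = (1 + 4)/8 = 0.625.
KL = 0.693147 + 0.625 - 0.5 = 0.8181

0.8181


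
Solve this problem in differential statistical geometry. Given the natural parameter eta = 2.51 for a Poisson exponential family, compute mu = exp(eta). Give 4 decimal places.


Expectation parameter for Poisson exponential family:
mu = exp(eta).
eta = 2.51.
mu = exp(2.51) = 12.3049

12.3049


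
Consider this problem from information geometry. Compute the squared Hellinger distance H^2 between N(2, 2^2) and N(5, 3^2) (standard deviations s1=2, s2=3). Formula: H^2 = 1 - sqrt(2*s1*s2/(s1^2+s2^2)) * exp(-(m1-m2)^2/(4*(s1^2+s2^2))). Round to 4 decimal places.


Squared Hellinger distance for Gaussians:
H^2 = 1 - sqrt(2*s1*s2/(s1^2+s2^2)) * exp(-(m1-m2)^2/(4*(s1^2+s2^2))).
s1^2 = 4, s2^2 = 9, s1^2+s2^2 = 13.
sqrt(2*2*3/(13)) = 0.960769.
(m1-m2)^2 = (-3)^2 = 9.
exp(-9/(4*13)) = exp(-0.173077) = 0.841073.
H^2 = 1 - 0.960769*0.841073 = 0.1919

0.1919


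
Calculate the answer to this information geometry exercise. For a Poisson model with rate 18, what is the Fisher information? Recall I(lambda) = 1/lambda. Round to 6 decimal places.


Fisher information for Poisson: I(lambda) = 1/lambda.
lambda = 18.
I(lambda) = 1/18 = 0.055556

0.055556


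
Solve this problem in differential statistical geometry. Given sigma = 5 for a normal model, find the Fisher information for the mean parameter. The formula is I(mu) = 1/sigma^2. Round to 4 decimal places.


The Fisher information for the mean of a normal distribution is I(mu) = 1/sigma^2.
sigma = 5, so sigma^2 = 25.
I(mu) = 1/25 = 0.0400

0.0400


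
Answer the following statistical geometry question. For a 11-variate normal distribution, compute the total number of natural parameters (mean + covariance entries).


Exponential family dimension calculation:
For 11-dim MVN: mean has 11 params, covariance has 11*12/2 = 66 unique entries.
Total dim = 11 + 66 = 77.

77


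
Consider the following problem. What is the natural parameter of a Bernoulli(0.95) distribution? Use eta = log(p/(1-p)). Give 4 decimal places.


Natural parameter for Bernoulli: eta = log(p/(1-p)).
p = 0.95, 1-p = 0.05.
p/(1-p) = 19.0.
eta = log(19.0) = 2.9444

2.9444


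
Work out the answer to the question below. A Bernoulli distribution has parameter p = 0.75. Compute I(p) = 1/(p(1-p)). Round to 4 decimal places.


For Bernoulli(p), Fisher information is I(p) = 1/(p*(1-p)).
p = 0.75, 1-p = 0.25.
p*(1-p) = 0.1875.
I(p) = 1/0.1875 = 5.3333

5.3333


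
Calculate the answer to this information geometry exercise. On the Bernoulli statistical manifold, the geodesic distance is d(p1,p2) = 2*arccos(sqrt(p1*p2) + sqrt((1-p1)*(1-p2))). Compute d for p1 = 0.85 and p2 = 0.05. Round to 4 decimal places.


Geodesic distance on Bernoulli manifold:
d(p1,p2) = 2*arccos(sqrt(p1*p2) + sqrt((1-p1)*(1-p2))).
sqrt(p1*p2) = sqrt(0.85*0.05) = 0.206155.
sqrt((1-p1)*(1-p2)) = sqrt(0.15*0.95) = 0.377492.
arg = 0.206155 + 0.377492 = 0.583647.
d = 2*arccos(0.583647) = 1.8952

1.8952


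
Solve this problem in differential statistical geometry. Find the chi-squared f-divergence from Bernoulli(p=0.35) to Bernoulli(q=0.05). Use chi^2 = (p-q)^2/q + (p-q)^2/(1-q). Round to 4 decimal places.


Chi-squared divergence between Bernoulli distributions:
chi^2 = (p-q)^2/q + (p-q)^2/(1-q).
p = 0.35, q = 0.05, p-q = 0.3.
(p-q)^2 = 0.09.
term1 = 0.09/0.05 = 1.8.
term2 = 0.09/0.95 = 0.094737.
chi^2 = 1.8 + 0.094737 = 1.8947

1.8947


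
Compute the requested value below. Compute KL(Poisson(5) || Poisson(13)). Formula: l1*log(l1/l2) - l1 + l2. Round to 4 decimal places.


KL divergence for Poisson:
KL = l1*log(l1/l2) - l1 + l2.
l1 = 5, l2 = 13.
log(5/13) = -0.955511.
l1*log(l1/l2) = 5 * -0.955511 = -4.777557.
KL = -4.777557 - 5 + 13 = 3.2224

3.2224


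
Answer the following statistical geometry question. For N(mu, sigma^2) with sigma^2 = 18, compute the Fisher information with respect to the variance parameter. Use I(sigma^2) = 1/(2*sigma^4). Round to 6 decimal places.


Fisher information for variance: I(sigma^2) = 1/(2*sigma^4).
sigma^2 = 18, so sigma^4 = 324.
I = 1/(2*324) = 1/648 = 0.001543

0.001543


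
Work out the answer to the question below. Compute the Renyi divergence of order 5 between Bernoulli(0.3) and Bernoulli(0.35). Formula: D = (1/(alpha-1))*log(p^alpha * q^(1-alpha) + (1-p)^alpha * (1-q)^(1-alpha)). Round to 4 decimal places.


Renyi divergence of order alpha between Bernoulli distributions:
D = (1/(alpha-1))*log(p^alpha * q^(1-alpha) + (1-p)^alpha * (1-q)^(1-alpha)).
alpha = 5, p = 0.3, q = 0.35.
p^alpha * q^(1-alpha) = 0.3^5 * 0.35^-4 = 0.161933.
(1-p)^alpha * (1-q)^(1-alpha) = 0.7^5 * 0.65^-4 = 0.941536.
sum = 0.161933 + 0.941536 = 1.103468.
D = (1/4)*log(1.103468) = 0.0246

0.0246


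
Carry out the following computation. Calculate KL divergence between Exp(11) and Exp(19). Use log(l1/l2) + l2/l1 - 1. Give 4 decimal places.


KL divergence for exponential family:
KL = log(l1/l2) + l2/l1 - 1.
log(11/19) = -0.546544.
19/11 = 1.727273.
KL = -0.546544 + 1.727273 - 1 = 0.1807

0.1807


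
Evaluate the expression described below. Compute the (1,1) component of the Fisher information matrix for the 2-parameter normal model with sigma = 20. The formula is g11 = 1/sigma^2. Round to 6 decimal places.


For the 2-parameter normal family, the Fisher metric has:
  g11 = 1/sigma^2, g22 = 2/sigma^2.
sigma = 20, sigma^2 = 400.
g11 = 0.002500

0.002500


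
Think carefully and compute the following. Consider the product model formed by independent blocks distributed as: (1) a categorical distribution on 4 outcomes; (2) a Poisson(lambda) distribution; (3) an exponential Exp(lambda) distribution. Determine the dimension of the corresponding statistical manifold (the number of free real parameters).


The dimension of a statistical manifold equals the number of free
(independent) real parameters of the model. For a product of independent
blocks the parameter counts add.
- categorical on 4 outcomes (probabilities sum to 1): 4-1 = 3.
- Poisson (lambda): 1.
- exponential (lambda): 1.
Total = 3 + 1 + 1 = 5.
Dimension = 5

5


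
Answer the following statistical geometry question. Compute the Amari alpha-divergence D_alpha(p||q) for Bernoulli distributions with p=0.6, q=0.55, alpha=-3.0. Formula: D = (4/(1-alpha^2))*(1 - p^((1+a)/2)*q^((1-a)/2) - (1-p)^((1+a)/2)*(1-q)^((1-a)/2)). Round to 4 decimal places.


Amari alpha-divergence:
D = (4/(1-alpha^2))*(1 - p^((1+a)/2)*q^((1-a)/2) - (1-p)^((1+a)/2)*(1-q)^((1-a)/2)).
alpha = -3.0, p = 0.6, q = 0.55.
e1 = (1+alpha)/2 = -1.0, e2 = (1-alpha)/2 = 2.0.
t1 = p^e1 * q^e2 = 0.6^-1.0 * 0.55^2.0 = 0.504167.
t2 = (1-p)^e1 * (1-q)^e2 = 0.4^-1.0 * 0.45^2.0 = 0.50625.
4/(1-alpha^2) = -0.5.
D = -0.5*(1 - 0.504167 - 0.50625) = 0.0052

0.0052


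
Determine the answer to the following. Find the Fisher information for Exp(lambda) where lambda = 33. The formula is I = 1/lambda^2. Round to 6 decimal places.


Fisher information for exponential: I(lambda) = 1/lambda^2.
lambda = 33, lambda^2 = 1089.
I = 1/1089 = 0.000918

0.000918


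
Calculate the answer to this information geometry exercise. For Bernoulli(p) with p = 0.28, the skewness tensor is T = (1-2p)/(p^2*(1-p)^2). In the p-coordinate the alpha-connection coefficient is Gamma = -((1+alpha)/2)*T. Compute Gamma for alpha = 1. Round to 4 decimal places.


Skewness (Amari-Chentsov) tensor: T = (1-2p)/(p^2*(1-p)^2).
p = 0.28, 1-2p = 0.44, p^2 = 0.0784, (1-p)^2 = 0.5184.
T = 0.44/(0.0784 * 0.5184) = 10.82609.
In the p-coordinate, Gamma^(alpha) = Gamma^(0) - (alpha/2)*T with Gamma^(0) = (1/2)*g'(p) = -T/2,
so Gamma^(alpha) = -((1+alpha)/2)*T.
alpha = 1, -(1+alpha)/2 = -1.0.
Gamma = -1.0 * 10.82609 = -10.8261

-10.8261


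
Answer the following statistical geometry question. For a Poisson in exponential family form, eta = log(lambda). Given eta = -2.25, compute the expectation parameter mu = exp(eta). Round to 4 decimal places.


Expectation parameter for Poisson exponential family:
mu = exp(eta).
eta = -2.25.
mu = exp(-2.25) = 0.1054

0.1054
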